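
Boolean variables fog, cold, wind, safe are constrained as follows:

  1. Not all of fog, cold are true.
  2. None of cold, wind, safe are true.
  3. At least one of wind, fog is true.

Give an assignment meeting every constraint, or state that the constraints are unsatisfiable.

fog = True; cold = False; wind = False; safe = False

  (1) {fog, cold}: 1/2 true — not all ✓
  (2) {cold, wind, safe}: 0 true — none ✓
  (3) {wind, fog}: 1 true — at least one ✓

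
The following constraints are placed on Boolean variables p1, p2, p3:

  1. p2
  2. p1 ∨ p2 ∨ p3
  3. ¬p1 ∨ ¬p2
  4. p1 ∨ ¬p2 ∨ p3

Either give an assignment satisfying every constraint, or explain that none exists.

Unit clause (p2) forces p2 = True.
In (¬p1 ∨ ¬p2) only ¬p1 is left, so p1 = False.
In (p1 ∨ ¬p2 ∨ p3) only p3 is left, so p3 = True.
All clauses satisfied.

p1 = False; p2 = True; p3 = True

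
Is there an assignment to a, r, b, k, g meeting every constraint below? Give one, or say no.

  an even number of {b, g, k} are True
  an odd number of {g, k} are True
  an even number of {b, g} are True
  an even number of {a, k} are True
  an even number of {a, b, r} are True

a=F, r=T, b=T, k=F, g=T

{b, g, k}: 2 true → even ✓
{g, k}: 1 true → odd ✓
{b, g}: 2 true → even ✓
{a, k}: 0 true → even ✓
{a, b, r}: 2 true → even ✓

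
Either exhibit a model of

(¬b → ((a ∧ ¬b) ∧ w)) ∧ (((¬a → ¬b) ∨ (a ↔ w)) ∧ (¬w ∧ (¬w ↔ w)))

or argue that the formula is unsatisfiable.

The conjunct ¬w ↔ w is unsatisfiable on its own:
  w=F: evaluates to False.
  w=T: evaluates to False.
So the whole conjunction is unsatisfiable.

Unsatisfiable — no assignment works.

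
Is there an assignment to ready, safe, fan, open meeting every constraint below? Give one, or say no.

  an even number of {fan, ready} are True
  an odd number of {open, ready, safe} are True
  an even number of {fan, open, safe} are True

Adding constraints 1, 2, 3 mod 2: every variable appears an even number of times on the left, so the left side is 0.
But the right sides sum to 1 (mod 2). 0 ≠ 1 — the system is inconsistent.

No satisfying assignment exists.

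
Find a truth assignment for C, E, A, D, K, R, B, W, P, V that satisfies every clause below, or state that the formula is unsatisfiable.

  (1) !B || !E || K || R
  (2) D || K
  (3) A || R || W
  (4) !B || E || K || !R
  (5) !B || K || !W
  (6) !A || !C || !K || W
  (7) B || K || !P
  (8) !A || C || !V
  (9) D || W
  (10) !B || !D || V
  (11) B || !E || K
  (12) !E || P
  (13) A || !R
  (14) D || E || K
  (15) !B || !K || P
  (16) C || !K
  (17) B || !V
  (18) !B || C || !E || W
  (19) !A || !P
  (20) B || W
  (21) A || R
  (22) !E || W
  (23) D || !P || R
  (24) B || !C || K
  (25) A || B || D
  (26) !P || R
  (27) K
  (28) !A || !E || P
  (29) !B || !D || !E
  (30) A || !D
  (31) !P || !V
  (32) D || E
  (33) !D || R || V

Unit clause (K) forces K = True.
In (C || !K) only C is left, so C = True.
Try E = True:
  (!E || P) forces P = True.
  (!A || !P) forces A = False.
  (A || !R) forces R = False.
  clause (A || R) is falsified — backtrack.
So E = False.
  then (D || E) forces D = True.
  then (A || !D) forces A = True.
  then (!A || !C || !K || W) forces W = True.
  then (!A || !P) forces P = False.
  then (!B || !K || P) forces B = False.
  then (B || !V) forces V = False.
  then (!D || R || V) forces R = True.
All clauses satisfied.

C=T, E=F, A=T, D=T, K=T, R=T, B=F, W=T, P=F, V=F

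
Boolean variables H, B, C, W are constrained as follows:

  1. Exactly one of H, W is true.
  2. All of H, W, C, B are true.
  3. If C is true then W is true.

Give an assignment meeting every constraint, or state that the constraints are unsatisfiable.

Unsatisfiable — no assignment works.

Case H = True:
  (1) with H=T forces W = False.
  Constraint (2) is violated (W=F) — contradiction.
Case H = False:
  Constraint (2) is violated (H=F) — contradiction.
Both cases fail — unsatisfiable.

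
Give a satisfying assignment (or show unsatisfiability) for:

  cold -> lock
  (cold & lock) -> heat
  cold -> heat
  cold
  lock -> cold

cold = True, heat = True, lock = True

Unit clause (cold) forces cold = True.
In (~cold | lock) only lock is left, so lock = True.
In (~cold | heat) only heat is left, so heat = True.
All clauses satisfied.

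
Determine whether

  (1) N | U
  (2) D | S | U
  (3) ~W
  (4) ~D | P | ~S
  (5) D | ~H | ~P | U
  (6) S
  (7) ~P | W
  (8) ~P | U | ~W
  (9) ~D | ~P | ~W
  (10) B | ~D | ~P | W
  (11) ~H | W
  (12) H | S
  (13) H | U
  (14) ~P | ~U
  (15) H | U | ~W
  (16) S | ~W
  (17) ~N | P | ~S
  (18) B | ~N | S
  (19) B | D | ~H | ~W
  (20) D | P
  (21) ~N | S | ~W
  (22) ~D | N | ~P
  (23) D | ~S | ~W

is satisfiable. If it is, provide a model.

Case W = True:
  Clause (~W) is falsified — contradiction.
Case W = False:
  (S) forces S = True.
  (~P | W) forces P = False.
  (~D | P | ~S) forces D = False.
  Clause (D | P) is falsified — contradiction.
Both cases fail, so the formula is unsatisfiable.

Unsatisfiable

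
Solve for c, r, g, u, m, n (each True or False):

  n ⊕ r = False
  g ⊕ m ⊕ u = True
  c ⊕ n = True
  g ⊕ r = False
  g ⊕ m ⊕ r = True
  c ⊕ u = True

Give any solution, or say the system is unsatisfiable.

c = True, r = False, g = False, u = False, m = True, n = False

n ⊕ r = F ⊕ F = False ✓
g ⊕ m ⊕ u = F ⊕ T ⊕ F = True ✓
c ⊕ n = T ⊕ F = True ✓
g ⊕ r = F ⊕ F = False ✓
g ⊕ m ⊕ r = F ⊕ T ⊕ F = True ✓
c ⊕ u = T ⊕ F = True ✓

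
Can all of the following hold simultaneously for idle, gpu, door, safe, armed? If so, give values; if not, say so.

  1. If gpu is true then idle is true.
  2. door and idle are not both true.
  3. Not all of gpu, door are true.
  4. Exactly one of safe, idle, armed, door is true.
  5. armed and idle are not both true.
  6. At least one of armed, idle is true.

idle = True, gpu = False, door = False, safe = False, armed = False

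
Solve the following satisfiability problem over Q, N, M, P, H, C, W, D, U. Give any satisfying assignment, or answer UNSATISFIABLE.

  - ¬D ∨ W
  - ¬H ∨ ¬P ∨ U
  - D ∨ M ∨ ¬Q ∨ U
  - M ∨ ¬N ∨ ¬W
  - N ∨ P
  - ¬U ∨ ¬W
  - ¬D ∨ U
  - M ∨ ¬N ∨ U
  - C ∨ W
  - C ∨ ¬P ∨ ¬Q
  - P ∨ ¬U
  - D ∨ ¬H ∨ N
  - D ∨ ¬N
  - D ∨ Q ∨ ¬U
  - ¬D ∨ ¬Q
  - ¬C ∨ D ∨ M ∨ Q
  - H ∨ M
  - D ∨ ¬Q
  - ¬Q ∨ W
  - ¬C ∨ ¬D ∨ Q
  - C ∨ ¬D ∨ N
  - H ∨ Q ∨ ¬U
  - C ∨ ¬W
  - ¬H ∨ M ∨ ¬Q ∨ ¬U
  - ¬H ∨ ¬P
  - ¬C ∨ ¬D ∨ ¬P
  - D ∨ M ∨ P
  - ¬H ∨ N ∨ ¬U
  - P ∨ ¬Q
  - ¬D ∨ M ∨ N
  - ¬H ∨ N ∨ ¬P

Q = False, N = False, M = True, P = True, H = False, C = True, W = False, D = False, U = False

Set Q = False.
Try N = True:
  (D ∨ ¬N) forces D = True.
  (¬D ∨ W) forces W = True.
  (M ∨ ¬N ∨ ¬W) forces M = True.
  (¬U ∨ ¬W) forces U = False.
  clause (¬D ∨ U) is falsified — backtrack.
So N = False.
  then (N ∨ P) forces P = True.
  then (¬H ∨ ¬P) forces H = False.
  then (H ∨ M) forces M = True.
  then (H ∨ Q ∨ ¬U) forces U = False.
  then (¬D ∨ U) forces D = False.
Set C = True.
Set W = False.
All clauses satisfied.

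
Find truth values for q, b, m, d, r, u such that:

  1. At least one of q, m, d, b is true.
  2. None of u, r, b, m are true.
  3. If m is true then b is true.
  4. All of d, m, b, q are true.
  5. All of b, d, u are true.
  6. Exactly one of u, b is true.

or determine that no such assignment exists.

Case b = True:
  Constraint (2) is violated (b=T) — contradiction.
Case b = False:
  Constraint (4) is violated (b=F) — contradiction.
Both cases fail — unsatisfiable.

Unsatisfiable — no assignment works.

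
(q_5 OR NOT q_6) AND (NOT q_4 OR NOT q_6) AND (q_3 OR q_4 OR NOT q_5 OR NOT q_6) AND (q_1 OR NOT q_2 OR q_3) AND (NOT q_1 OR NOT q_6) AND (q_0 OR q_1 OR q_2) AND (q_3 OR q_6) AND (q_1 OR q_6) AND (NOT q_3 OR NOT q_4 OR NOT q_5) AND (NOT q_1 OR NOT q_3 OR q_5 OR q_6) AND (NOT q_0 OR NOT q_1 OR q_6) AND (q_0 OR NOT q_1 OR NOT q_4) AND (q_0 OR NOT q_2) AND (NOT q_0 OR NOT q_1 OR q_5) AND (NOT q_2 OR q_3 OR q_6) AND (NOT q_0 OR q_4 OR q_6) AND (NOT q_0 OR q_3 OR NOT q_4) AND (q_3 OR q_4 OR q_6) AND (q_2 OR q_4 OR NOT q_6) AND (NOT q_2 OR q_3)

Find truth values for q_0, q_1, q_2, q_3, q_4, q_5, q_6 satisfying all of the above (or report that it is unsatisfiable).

q_0 = True, q_1 = False, q_2 = True, q_3 = True, q_4 = False, q_5 = True, q_6 = True

Set q_0 = True.
Try q_1 = True:
  (NOT q_1 OR NOT q_6) forces q_6 = False.
  clause (NOT q_0 OR NOT q_1 OR q_6) is falsified — backtrack.
So q_1 = False.
  then (q_1 OR q_6) forces q_6 = True.
  then (q_5 OR NOT q_6) forces q_5 = True.
  then (NOT q_4 OR NOT q_6) forces q_4 = False.
  then (q_3 OR q_4 OR NOT q_5 OR NOT q_6) forces q_3 = True.
  then (q_2 OR q_4 OR NOT q_6) forces q_2 = True.
All clauses satisfied.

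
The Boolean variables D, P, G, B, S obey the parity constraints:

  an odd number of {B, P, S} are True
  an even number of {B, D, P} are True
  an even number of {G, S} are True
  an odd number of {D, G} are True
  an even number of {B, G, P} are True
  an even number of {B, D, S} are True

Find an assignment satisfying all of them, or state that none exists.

UNSATISFIABLE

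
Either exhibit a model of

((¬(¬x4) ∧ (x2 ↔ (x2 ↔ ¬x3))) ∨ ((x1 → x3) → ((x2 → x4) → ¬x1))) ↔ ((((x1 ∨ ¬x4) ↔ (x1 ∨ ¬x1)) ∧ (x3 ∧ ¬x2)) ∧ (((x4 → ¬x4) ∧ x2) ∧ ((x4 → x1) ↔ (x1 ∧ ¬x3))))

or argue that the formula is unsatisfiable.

x1=T, x2=F, x3=T, x4=T

  ((¬(¬x4) ∧ (x2 ↔ (x2 ↔ ¬x3))) ∨ ((x1 → x3) → ((x2 → x4) → ¬x1))) ↔ ((((x1 ∨ ¬x4) ↔ (x1 ∨ ¬x1)) ∧ (x3 ∧ ¬x2)) ∧ (((x4 → ¬x4) ∧ x2) ∧ ((x4 → x1) ↔ (x1 ∧ ¬x3)))) = True
    (¬(¬x4) ∧ (x2 ↔ (x2 ↔ ¬x3))) ∨ ((x1 → x3) → ((x2 → x4) → ¬x1)) = False
      ¬(¬x4) ∧ (x2 ↔ (x2 ↔ ¬x3)) = False
        ¬(¬x4) = True
          ¬x4 = False
        x2 ↔ (x2 ↔ ¬x3) = False
          x2 ↔ ¬x3 = True
            ¬x3 = False
      (x1 → x3) → ((x2 → x4) → ¬x1) = False
        x1 → x3 = True
        (x2 → x4) → ¬x1 = False
          x2 → x4 = True
          ¬x1 = False
    (((x1 ∨ ¬x4) ↔ (x1 ∨ ¬x1)) ∧ (x3 ∧ ¬x2)) ∧ (((x4 → ¬x4) ∧ x2) ∧ ((x4 → x1) ↔ (x1 ∧ ¬x3))) = False
      ((x1 ∨ ¬x4) ↔ (x1 ∨ ¬x1)) ∧ (x3 ∧ ¬x2) = True
        (x1 ∨ ¬x4) ↔ (x1 ∨ ¬x1) = True
          x1 ∨ ¬x4 = True
            ¬x4 = False
          x1 ∨ ¬x1 = True
            ¬x1 = False
        x3 ∧ ¬x2 = True
          ¬x2 = True
      ((x4 → ¬x4) ∧ x2) ∧ ((x4 → x1) ↔ (x1 ∧ ¬x3)) = False
        (x4 → ¬x4) ∧ x2 = False
          x4 → ¬x4 = False
            ¬x4 = False
        (x4 → x1) ↔ (x1 ∧ ¬x3) = False
          x4 → x1 = True
          x1 ∧ ¬x3 = False
            ¬x3 = False
The formula evaluates to True.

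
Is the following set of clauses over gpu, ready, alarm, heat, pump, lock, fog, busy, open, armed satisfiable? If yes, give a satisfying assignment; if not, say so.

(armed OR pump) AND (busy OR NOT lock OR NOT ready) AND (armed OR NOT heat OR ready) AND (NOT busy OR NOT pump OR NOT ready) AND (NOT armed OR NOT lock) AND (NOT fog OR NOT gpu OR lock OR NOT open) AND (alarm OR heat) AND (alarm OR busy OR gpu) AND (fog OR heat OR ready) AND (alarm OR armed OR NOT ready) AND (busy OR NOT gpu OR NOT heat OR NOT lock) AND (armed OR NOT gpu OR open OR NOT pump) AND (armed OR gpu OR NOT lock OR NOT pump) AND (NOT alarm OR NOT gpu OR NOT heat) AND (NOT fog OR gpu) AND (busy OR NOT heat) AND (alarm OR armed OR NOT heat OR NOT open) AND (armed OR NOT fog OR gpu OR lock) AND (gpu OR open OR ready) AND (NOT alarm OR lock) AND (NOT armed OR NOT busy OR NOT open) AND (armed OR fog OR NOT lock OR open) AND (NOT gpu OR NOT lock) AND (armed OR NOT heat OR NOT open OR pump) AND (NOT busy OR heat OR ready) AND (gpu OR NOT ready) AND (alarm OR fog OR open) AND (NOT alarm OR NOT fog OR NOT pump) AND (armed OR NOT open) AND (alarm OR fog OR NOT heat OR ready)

gpu = True, ready = True, alarm = False, heat = True, pump = False, lock = False, fog = True, busy = True, open = False, armed = True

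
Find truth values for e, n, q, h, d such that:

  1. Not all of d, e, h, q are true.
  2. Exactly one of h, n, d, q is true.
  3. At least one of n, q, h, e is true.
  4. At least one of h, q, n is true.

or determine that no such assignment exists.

e = True; n = True; q = False; h = False; d = False

  (1) {d, e, h, q}: 1/4 true — not all ✓
  (2) {h, n, d, q}: 1 true — exactly one ✓
  (3) {n, q, h, e}: 2 true — at least one ✓
  (4) {h, q, n}: 1 true — at least one ✓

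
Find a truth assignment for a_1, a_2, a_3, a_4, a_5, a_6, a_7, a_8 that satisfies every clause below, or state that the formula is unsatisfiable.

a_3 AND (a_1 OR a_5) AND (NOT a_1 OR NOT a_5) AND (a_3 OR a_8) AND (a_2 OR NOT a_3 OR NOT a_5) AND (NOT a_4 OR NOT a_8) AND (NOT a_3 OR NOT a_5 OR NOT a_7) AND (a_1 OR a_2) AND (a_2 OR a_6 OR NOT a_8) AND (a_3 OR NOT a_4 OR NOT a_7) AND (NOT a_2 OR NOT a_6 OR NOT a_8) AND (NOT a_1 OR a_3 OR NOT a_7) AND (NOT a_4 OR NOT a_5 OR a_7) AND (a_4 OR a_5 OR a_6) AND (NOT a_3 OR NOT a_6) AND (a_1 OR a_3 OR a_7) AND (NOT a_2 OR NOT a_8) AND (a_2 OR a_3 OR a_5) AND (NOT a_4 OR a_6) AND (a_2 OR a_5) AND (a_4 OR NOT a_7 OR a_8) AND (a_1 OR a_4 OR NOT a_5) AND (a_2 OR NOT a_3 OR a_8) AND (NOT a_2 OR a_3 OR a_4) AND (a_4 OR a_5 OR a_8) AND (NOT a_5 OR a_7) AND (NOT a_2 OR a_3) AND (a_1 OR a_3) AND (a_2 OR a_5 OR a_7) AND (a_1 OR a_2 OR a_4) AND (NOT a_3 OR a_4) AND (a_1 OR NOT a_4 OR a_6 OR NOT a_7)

Case a_3 = True:
  (NOT a_3 OR NOT a_6) forces a_6 = False.
  (NOT a_4 OR a_6) forces a_4 = False.
  Clause (NOT a_3 OR a_4) is falsified — contradiction.
Case a_3 = False:
  Clause (a_3) is falsified — contradiction.
Both cases fail, so the formula is unsatisfiable.

UNSATISFIABLE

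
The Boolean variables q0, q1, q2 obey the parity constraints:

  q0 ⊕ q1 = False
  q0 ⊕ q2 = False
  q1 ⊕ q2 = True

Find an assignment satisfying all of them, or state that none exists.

No satisfying assignment exists.

Adding constraints 1, 2, 3 mod 2: every variable appears an even number of times on the left, so the left side is 0.
But the right sides sum to 1 (mod 2). 0 ≠ 1 — the system is inconsistent.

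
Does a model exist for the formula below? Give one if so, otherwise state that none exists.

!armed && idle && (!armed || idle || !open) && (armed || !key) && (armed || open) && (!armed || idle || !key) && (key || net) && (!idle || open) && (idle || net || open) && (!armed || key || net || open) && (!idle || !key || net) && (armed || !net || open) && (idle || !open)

Unit clause (!armed) forces armed = False.
Unit clause (idle) forces idle = True.
In (armed || !key) only !key is left, so key = False.
In (armed || open) only open is left, so open = True.
In (key || net) only net is left, so net = True.
All clauses satisfied.

open = True, armed = False, idle = True, net = True, key = False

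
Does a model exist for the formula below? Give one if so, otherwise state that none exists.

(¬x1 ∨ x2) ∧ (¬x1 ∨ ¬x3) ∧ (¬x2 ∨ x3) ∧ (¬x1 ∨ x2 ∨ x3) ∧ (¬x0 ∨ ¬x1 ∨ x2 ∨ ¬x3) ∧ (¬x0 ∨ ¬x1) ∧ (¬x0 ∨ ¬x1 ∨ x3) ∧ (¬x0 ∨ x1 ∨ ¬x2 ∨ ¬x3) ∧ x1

The formula is unsatisfiable.

Case x1 = True:
  (¬x1 ∨ x2) forces x2 = True.
  (¬x1 ∨ ¬x3) forces x3 = False.
  Clause (¬x2 ∨ x3) is falsified — contradiction.
Case x1 = False:
  Clause (x1) is falsified — contradiction.
Both cases fail, so the formula is unsatisfiable.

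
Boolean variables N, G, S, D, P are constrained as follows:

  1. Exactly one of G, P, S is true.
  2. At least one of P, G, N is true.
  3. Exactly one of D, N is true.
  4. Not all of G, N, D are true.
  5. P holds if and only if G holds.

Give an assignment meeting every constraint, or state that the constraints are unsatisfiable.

N = True, G = False, S = True, D = False, P = False

  (1) {G, P, S}: 1 true — exactly one ✓
  (2) {P, G, N}: 1 true — at least one ✓
  (3) {D, N}: 1 true — exactly one ✓
  (4) {G, N, D}: 1/3 true — not all ✓
  (5) P=F, G=F — same ✓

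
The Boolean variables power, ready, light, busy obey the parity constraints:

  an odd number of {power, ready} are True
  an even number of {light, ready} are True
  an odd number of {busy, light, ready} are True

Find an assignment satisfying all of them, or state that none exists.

power = False, ready = True, light = True, busy = True

{power, ready}: 1 true → odd ✓
{light, ready}: 2 true → even ✓
{busy, light, ready}: 3 true → odd ✓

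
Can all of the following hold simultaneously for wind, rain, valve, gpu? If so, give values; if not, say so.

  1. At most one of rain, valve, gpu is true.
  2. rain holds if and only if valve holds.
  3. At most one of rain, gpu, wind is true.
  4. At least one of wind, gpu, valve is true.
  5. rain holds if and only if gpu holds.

wind=T, rain=F, valve=F, gpu=F

  (1) {rain, valve, gpu}: 0 true — at most one ✓
  (2) rain=F, valve=F — same ✓
  (3) {rain, gpu, wind}: 1 true — at most one ✓
  (4) {wind, gpu, valve}: 1 true — at least one ✓
  (5) rain=F, gpu=F — same ✓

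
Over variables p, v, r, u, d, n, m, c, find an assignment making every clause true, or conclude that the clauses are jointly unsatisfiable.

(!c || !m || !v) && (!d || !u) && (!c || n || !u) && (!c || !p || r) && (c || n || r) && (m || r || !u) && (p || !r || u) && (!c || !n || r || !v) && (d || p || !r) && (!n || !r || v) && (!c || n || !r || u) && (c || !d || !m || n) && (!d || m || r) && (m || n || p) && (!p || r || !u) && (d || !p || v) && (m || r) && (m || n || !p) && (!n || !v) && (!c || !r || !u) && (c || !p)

Set p = False.
Set v = False.
Set r = False.
  then (m || r) forces m = True.
Set u = True.
  then (!d || !u) forces d = False.
Try n = False:
  (!c || n || !u) forces c = False.
  clause (c || n || r) is falsified — backtrack.
So n = True.
Set c = True.
All clauses satisfied.

p = False, v = False, r = False, u = True, d = False, n = True, m = True, c = True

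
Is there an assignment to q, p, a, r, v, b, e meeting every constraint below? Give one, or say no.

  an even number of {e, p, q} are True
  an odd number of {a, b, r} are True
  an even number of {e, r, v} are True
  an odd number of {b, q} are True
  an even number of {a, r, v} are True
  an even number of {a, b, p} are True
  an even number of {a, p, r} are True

Unsatisfiable — no assignment works.

Adding constraints 1, 3, 4, 5, 6 mod 2: every variable appears an even number of times on the left, so the left side is 0.
But the right sides sum to 1 (mod 2). 0 ≠ 1 — the system is inconsistent.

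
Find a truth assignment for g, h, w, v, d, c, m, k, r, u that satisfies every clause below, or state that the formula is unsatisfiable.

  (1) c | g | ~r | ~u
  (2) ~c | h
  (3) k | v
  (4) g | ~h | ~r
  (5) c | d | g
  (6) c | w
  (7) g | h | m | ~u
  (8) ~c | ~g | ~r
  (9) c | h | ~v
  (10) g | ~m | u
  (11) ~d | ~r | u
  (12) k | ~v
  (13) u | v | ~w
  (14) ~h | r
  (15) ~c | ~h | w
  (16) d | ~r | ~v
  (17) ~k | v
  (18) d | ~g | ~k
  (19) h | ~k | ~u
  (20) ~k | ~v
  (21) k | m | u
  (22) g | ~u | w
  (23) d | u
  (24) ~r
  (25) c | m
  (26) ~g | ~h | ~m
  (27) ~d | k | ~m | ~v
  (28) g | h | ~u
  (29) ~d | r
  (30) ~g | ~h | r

Case v = True:
  (k | ~v) forces k = True.
  Clause (~k | ~v) is falsified — contradiction.
Case v = False:
  (k | v) forces k = True.
  Clause (~k | v) is falsified — contradiction.
Both cases fail, so the formula is unsatisfiable.

Unsatisfiable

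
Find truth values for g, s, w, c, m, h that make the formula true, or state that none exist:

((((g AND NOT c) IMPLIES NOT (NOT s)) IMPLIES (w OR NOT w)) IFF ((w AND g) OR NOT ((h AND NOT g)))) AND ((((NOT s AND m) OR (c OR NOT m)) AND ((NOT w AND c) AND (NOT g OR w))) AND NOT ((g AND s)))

g = False, s = False, w = False, c = True, m = True, h = False

  (((g AND NOT c) IMPLIES NOT (NOT s)) IMPLIES (w OR NOT w)) IFF ((w AND g) OR NOT ((h AND NOT g))) = True
    ((g AND NOT c) IMPLIES NOT (NOT s)) IMPLIES (w OR NOT w) = True
      (g AND NOT c) IMPLIES NOT (NOT s) = True
        g AND NOT c = False
          NOT c = False
        NOT (NOT s) = False
          NOT s = True
      w OR NOT w = True
        NOT w = True
    (w AND g) OR NOT ((h AND NOT g)) = True
      w AND g = False
      NOT ((h AND NOT g)) = True
        h AND NOT g = False
          NOT g = True
  (((NOT s AND m) OR (c OR NOT m)) AND ((NOT w AND c) AND (NOT g OR w))) AND NOT ((g AND s)) = True
    ((NOT s AND m) OR (c OR NOT m)) AND ((NOT w AND c) AND (NOT g OR w)) = True
      (NOT s AND m) OR (c OR NOT m) = True
        NOT s AND m = True
          NOT s = True
        c OR NOT m = True
          NOT m = False
      (NOT w AND c) AND (NOT g OR w) = True
        NOT w AND c = True
          NOT w = True
        NOT g OR w = True
          NOT g = True
    NOT ((g AND s)) = True
      g AND s = False
Both conjuncts True, so the formula holds.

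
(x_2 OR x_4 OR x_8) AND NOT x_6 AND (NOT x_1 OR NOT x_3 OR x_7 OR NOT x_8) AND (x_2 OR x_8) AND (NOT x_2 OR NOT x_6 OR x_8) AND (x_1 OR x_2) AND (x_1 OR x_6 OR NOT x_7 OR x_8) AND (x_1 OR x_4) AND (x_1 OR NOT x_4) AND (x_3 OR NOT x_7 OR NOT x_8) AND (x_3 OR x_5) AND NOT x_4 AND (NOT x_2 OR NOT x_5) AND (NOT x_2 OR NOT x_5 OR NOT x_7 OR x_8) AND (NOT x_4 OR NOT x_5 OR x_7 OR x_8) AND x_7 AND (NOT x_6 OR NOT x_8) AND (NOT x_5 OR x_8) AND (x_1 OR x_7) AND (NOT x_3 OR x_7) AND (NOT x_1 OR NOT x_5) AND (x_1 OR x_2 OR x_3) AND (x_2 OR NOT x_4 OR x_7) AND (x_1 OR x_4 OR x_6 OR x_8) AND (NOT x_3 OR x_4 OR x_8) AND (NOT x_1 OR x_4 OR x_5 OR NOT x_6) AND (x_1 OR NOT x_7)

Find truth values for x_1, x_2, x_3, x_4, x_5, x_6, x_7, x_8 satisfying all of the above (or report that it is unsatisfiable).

Unit clause (NOT x_6) forces x_6 = False.
Unit clause (NOT x_4) forces x_4 = False.
Unit clause (x_7) forces x_7 = True.
In (x_1 OR NOT x_7) only x_1 is left, so x_1 = True.
In (NOT x_1 OR NOT x_5) only NOT x_5 is left, so x_5 = False.
In (x_3 OR x_5) only x_3 is left, so x_3 = True.
In (NOT x_3 OR x_4 OR x_8) only x_8 is left, so x_8 = True.
Set x_2 = False.
All clauses satisfied.

x_1 = True; x_2 = False; x_3 = True; x_4 = False; x_5 = False; x_6 = False; x_7 = True; x_8 = True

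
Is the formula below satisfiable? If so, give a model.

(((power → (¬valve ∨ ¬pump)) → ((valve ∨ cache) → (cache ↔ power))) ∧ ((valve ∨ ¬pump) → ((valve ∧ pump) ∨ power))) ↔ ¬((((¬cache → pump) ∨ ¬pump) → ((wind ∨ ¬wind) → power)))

valve = True, pump = True, cache = False, wind = False, power = False

  (((power → (¬valve ∨ ¬pump)) → ((valve ∨ cache) → (cache ↔ power))) ∧ ((valve ∨ ¬pump) → ((valve ∧ pump) ∨ power))) ↔ ¬((((¬cache → pump) ∨ ¬pump) → ((wind ∨ ¬wind) → power))) = True
    ((power → (¬valve ∨ ¬pump)) → ((valve ∨ cache) → (cache ↔ power))) ∧ ((valve ∨ ¬pump) → ((valve ∧ pump) ∨ power)) = True
      (power → (¬valve ∨ ¬pump)) → ((valve ∨ cache) → (cache ↔ power)) = True
        power → (¬valve ∨ ¬pump) = True
          ¬valve ∨ ¬pump = False
            ¬valve = False
            ¬pump = False
        (valve ∨ cache) → (cache ↔ power) = True
          valve ∨ cache = True
          cache ↔ power = True
      (valve ∨ ¬pump) → ((valve ∧ pump) ∨ power) = True
        valve ∨ ¬pump = True
          ¬pump = False
        (valve ∧ pump) ∨ power = True
          valve ∧ pump = True
    ¬((((¬cache → pump) ∨ ¬pump) → ((wind ∨ ¬wind) → power))) = True
      ((¬cache → pump) ∨ ¬pump) → ((wind ∨ ¬wind) → power) = False
        (¬cache → pump) ∨ ¬pump = True
          ¬cache → pump = True
            ¬cache = True
          ¬pump = False
        (wind ∨ ¬wind) → power = False
          wind ∨ ¬wind = True
            ¬wind = True
The formula evaluates to True.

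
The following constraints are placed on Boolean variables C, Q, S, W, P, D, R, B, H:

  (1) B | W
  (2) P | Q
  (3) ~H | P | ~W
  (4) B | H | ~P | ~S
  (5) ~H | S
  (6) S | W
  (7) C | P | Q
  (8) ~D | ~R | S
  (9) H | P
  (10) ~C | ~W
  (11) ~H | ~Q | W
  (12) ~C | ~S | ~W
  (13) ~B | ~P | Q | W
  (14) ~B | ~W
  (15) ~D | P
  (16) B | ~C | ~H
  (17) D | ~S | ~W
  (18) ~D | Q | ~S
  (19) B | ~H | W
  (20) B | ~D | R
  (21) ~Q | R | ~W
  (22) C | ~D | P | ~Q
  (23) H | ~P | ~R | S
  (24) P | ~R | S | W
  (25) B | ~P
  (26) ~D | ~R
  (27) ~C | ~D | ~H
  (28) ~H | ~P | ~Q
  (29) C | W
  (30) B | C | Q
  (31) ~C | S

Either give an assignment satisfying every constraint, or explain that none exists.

C: True; Q: True; S: True; W: False; P: True; D: False; R: True; B: True; H: False

Set C = True.
  then (~C | ~W) forces W = False.
  then (~C | S) forces S = True.
  then (B | W) forces B = True.
Try Q = False:
  (P | Q) forces P = True.
  clause (~B | ~P | Q | W) is falsified — backtrack.
So Q = True.
  then (~H | ~Q | W) forces H = False.
  then (H | P) forces P = True.
Set D = False.
Set R = True.
All clauses satisfied.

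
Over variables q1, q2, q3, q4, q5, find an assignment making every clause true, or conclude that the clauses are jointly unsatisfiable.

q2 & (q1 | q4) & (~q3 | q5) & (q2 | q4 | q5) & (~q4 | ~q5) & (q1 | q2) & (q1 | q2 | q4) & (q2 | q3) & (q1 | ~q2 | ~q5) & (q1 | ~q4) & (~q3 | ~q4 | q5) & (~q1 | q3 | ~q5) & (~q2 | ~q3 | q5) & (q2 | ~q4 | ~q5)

q1 = True; q2 = True; q3 = True; q4 = False; q5 = True

Unit clause (q2) forces q2 = True.
Try q1 = False:
  (q1 | q4) forces q4 = True.
  clause (q1 | ~q4) is falsified — backtrack.
So q1 = True.
Set q3 = True.
  then (~q3 | q5) forces q5 = True.
  then (~q4 | ~q5) forces q4 = False.
All clauses satisfied.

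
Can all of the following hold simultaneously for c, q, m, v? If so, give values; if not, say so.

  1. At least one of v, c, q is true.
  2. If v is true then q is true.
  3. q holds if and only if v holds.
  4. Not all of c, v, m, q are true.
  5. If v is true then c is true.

c=T; q=F; m=T; v=F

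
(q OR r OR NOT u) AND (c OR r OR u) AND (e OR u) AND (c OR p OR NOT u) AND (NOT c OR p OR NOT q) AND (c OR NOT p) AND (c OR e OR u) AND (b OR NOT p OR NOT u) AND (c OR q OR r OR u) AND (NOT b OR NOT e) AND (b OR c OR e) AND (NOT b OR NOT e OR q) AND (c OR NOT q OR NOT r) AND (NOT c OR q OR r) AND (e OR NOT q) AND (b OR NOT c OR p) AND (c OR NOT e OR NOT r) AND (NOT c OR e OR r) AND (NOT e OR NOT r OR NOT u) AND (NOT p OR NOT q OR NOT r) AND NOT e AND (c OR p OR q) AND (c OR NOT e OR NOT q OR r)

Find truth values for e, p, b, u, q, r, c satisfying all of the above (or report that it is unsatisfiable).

Unit clause (NOT e) forces e = False.
In (e OR u) only u is left, so u = True.
In (e OR NOT q) only NOT q is left, so q = False.
In (q OR r OR NOT u) only r is left, so r = True.
Set p = True.
  then (c OR NOT p) forces c = True.
  then (b OR NOT p OR NOT u) forces b = True.
All clauses satisfied.

e = False; p = True; b = True; u = True; q = False; r = True; c = True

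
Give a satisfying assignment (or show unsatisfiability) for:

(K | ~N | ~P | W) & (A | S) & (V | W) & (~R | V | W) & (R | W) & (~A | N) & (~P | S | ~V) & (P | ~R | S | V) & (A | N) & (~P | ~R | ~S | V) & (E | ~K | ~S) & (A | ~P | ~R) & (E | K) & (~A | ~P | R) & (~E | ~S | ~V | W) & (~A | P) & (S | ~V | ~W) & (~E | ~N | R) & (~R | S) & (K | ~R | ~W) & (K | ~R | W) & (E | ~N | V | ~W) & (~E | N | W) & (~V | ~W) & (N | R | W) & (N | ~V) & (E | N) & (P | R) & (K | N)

K = True; W = True; N = True; P = False; E = True; V = False; A = False; S = True; R = True

Set K = True.
Try W = False:
  (V | W) forces V = True.
  (R | W) forces R = True.
  (~R | S) forces S = True.
  (E | ~K | ~S) forces E = True.
  clause (~E | ~S | ~V | W) is falsified — backtrack.
So W = True.
  then (~V | ~W) forces V = False.
Set N = True.
  then (E | ~N | V | ~W) forces E = True.
  then (~E | ~N | R) forces R = True.
  then (~R | S) forces S = True.
  then (~P | ~R | ~S | V) forces P = False.
  then (~A | P) forces A = False.
All clauses satisfied.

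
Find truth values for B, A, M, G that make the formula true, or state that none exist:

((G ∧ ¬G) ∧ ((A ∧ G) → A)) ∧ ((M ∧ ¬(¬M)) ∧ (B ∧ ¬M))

Case M = True: the conjunct ¬M is False.
Case M = False: the conjunct M is False.
Both cases fail — unsatisfiable.

Unsatisfiable — no assignment works.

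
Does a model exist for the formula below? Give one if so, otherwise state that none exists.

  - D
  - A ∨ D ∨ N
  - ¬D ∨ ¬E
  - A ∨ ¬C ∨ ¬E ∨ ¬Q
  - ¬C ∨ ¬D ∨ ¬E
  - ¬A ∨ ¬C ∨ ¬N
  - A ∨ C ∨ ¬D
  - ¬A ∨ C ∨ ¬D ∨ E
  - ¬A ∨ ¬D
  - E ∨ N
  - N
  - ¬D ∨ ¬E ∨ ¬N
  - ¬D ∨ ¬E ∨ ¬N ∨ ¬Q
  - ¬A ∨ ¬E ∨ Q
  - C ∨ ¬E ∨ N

E = False, D = True, N = True, C = True, A = False, Q = True

Unit clause (D) forces D = True.
In (¬D ∨ ¬E) only ¬E is left, so E = False.
In (¬A ∨ ¬D) only ¬A is left, so A = False.
In (E ∨ N) only N is left, so N = True.
In (A ∨ C ∨ ¬D) only C is left, so C = True.
Set Q = True.
All clauses satisfied.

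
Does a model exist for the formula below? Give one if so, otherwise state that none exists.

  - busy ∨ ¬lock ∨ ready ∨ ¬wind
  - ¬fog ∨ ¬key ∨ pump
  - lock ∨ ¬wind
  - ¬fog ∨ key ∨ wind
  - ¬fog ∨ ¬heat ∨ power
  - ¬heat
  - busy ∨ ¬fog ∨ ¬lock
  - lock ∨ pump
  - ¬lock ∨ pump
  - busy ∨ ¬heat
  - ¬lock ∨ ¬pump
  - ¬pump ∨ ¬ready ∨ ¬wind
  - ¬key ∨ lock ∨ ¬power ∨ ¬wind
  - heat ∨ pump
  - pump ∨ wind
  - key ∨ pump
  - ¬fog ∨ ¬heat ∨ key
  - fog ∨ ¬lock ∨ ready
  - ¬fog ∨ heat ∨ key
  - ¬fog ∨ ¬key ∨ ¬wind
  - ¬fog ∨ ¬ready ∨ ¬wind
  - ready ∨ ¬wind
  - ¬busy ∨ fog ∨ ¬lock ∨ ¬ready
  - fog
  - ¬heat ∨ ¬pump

Unit clause (¬heat) forces heat = False.
In (heat ∨ pump) only pump is left, so pump = True.
Unit clause (fog) forces fog = True.
In (¬lock ∨ ¬pump) only ¬lock is left, so lock = False.
In (¬fog ∨ heat ∨ key) only key is left, so key = True.
In (¬fog ∨ ¬key ∨ ¬wind) only ¬wind is left, so wind = False.
Set busy = False.
Set power = False.
Set ready = False.
All clauses satisfied.

lock: False, busy: False, fog: True, power: False, wind: False, ready: False, pump: True, key: True, heat: False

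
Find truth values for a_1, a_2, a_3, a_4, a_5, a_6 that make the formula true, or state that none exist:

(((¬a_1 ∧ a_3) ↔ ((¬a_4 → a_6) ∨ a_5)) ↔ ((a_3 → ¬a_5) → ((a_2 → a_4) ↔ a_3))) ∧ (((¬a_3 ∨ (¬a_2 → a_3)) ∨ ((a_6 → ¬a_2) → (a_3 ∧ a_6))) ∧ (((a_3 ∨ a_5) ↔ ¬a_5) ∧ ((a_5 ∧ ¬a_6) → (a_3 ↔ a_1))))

a_1: False, a_2: False, a_3: True, a_4: True, a_5: False, a_6: False

  ((¬a_1 ∧ a_3) ↔ ((¬a_4 → a_6) ∨ a_5)) ↔ ((a_3 → ¬a_5) → ((a_2 → a_4) ↔ a_3)) = True
    (¬a_1 ∧ a_3) ↔ ((¬a_4 → a_6) ∨ a_5) = True
      ¬a_1 ∧ a_3 = True
        ¬a_1 = True
      (¬a_4 → a_6) ∨ a_5 = True
        ¬a_4 → a_6 = True
          ¬a_4 = False
    (a_3 → ¬a_5) → ((a_2 → a_4) ↔ a_3) = True
      a_3 → ¬a_5 = True
        ¬a_5 = True
      (a_2 → a_4) ↔ a_3 = True
        a_2 → a_4 = True
  ((¬a_3 ∨ (¬a_2 → a_3)) ∨ ((a_6 → ¬a_2) → (a_3 ∧ a_6))) ∧ (((a_3 ∨ a_5) ↔ ¬a_5) ∧ ((a_5 ∧ ¬a_6) → (a_3 ↔ a_1))) = True
    (¬a_3 ∨ (¬a_2 → a_3)) ∨ ((a_6 → ¬a_2) → (a_3 ∧ a_6)) = True
      ¬a_3 ∨ (¬a_2 → a_3) = True
        ¬a_3 = False
        ¬a_2 → a_3 = True
          ¬a_2 = True
      (a_6 → ¬a_2) → (a_3 ∧ a_6) = False
        a_6 → ¬a_2 = True
          ¬a_2 = True
        a_3 ∧ a_6 = False
    ((a_3 ∨ a_5) ↔ ¬a_5) ∧ ((a_5 ∧ ¬a_6) → (a_3 ↔ a_1)) = True
      (a_3 ∨ a_5) ↔ ¬a_5 = True
        a_3 ∨ a_5 = True
        ¬a_5 = True
      (a_5 ∧ ¬a_6) → (a_3 ↔ a_1) = True
        a_5 ∧ ¬a_6 = False
          ¬a_6 = True
        a_3 ↔ a_1 = False
Both conjuncts True, so the formula holds.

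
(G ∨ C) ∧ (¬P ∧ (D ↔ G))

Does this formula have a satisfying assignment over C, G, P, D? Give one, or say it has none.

C = True, G = True, P = False, D = True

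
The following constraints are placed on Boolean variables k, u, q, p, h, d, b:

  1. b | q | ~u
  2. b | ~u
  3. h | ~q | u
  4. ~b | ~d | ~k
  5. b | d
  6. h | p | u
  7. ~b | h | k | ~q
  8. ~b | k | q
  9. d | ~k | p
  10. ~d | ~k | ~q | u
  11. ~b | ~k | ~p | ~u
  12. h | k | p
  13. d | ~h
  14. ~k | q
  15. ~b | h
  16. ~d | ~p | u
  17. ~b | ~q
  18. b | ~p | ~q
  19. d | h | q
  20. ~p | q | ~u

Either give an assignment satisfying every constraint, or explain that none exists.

k = False, u = False, q = False, p = False, h = True, d = True, b = False

Set k = False.
Try u = True:
  (b | ~u) forces b = True.
  (~b | k | q) forces q = True.
  clause (~b | ~q) is falsified — backtrack.
So u = False.
Set q = False.
  then (~b | k | q) forces b = False.
  then (b | d) forces d = True.
  then (~d | ~p | u) forces p = False.
  then (h | p | u) forces h = True.
All clauses satisfied.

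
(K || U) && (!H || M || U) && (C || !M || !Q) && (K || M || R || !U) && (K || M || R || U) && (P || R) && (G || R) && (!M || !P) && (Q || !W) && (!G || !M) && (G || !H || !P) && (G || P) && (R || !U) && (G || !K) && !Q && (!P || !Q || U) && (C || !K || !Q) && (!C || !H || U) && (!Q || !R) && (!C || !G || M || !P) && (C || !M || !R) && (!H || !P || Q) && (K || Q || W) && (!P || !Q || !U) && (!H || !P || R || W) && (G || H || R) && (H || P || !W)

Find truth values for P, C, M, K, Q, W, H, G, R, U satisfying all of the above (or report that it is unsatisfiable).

Unit clause (!Q) forces Q = False.
In (Q || !W) only !W is left, so W = False.
In (K || Q || W) only K is left, so K = True.
In (G || !K) only G is left, so G = True.
In (!G || !M) only !M is left, so M = False.
Set P = False.
  then (P || R) forces R = True.
Set C = False.
Set H = False.
Set U = False.
All clauses satisfied.

P = False, C = False, M = False, K = True, Q = False, W = False, H = False, G = True, R = True, U = False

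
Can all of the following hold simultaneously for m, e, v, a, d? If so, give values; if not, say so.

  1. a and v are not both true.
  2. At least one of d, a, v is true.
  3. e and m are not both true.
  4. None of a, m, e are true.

m=F, e=F, v=T, a=F, d=F

  (1) a=F, v=T — not both ✓
  (2) {d, a, v}: 1 true — at least one ✓
  (3) e=F, m=F — not both ✓
  (4) {a, m, e}: 0 true — none ✓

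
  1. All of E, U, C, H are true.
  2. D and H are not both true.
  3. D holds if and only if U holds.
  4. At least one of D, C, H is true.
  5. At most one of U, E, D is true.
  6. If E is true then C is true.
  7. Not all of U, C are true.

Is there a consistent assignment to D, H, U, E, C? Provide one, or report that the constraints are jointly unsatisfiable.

Case U = True:
  (1) forces E = True.
  Constraint (5) is violated (U=T, E=T) — contradiction.
Case U = False:
  Constraint (1) is violated (U=F) — contradiction.
Both cases fail — unsatisfiable.

UNSATISFIABLE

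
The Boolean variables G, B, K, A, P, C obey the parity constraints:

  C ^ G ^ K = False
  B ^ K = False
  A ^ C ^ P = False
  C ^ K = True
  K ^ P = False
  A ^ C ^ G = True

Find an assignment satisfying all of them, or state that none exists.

G = True, B = False, K = False, A = True, P = False, C = True

C ^ G ^ K = T ^ T ^ F = False ✓
B ^ K = F ^ F = False ✓
A ^ C ^ P = T ^ T ^ F = False ✓
C ^ K = T ^ F = True ✓
K ^ P = F ^ F = False ✓
A ^ C ^ G = T ^ T ^ T = True ✓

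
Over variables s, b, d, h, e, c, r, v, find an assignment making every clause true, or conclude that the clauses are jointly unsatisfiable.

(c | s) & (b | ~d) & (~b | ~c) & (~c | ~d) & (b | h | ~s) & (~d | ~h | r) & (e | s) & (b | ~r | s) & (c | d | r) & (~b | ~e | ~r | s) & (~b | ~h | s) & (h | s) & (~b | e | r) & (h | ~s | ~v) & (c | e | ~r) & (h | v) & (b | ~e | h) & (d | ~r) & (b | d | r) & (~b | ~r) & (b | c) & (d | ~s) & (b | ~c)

Case c = True:
  (~b | ~c) forces b = False.
  Clause (b | ~c) is falsified — contradiction.
Case c = False:
  (c | s) forces s = True.
  (b | c) forces b = True.
  (~b | ~r) forces r = False.
  (c | d | r) forces d = True.
  (~d | ~h | r) forces h = False.
  (~b | e | r) forces e = True.
  (h | ~s | ~v) forces v = False.
  Clause (h | v) is falsified — contradiction.
Both cases fail, so the formula is unsatisfiable.

The formula is unsatisfiable.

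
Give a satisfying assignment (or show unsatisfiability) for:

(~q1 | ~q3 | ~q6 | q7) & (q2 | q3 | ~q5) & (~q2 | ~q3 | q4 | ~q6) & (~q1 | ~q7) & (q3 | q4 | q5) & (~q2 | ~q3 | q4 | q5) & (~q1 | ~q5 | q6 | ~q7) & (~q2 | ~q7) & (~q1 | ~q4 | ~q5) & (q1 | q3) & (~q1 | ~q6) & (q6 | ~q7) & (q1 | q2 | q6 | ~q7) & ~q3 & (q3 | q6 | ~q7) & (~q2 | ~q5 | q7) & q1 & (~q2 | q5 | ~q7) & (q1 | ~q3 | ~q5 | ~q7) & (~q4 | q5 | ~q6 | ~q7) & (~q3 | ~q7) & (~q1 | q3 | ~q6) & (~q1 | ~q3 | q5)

Unit clause (~q3) forces q3 = False.
Unit clause (q1) forces q1 = True.
In (~q1 | q3 | ~q6) only ~q6 is left, so q6 = False.
In (~q1 | ~q7) only ~q7 is left, so q7 = False.
Set q2 = True.
  then (~q2 | ~q5 | q7) forces q5 = False.
  then (q3 | q4 | q5) forces q4 = True.
All clauses satisfied.

q1 = True, q2 = True, q3 = False, q4 = True, q5 = False, q6 = False, q7 = False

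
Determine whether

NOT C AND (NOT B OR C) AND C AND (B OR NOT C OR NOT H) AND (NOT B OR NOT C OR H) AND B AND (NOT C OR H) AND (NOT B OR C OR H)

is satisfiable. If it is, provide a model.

No satisfying assignment exists.

Case C = True:
  Clause (NOT C) is falsified — contradiction.
Case C = False:
  Clause (C) is falsified — contradiction.
Both cases fail, so the formula is unsatisfiable.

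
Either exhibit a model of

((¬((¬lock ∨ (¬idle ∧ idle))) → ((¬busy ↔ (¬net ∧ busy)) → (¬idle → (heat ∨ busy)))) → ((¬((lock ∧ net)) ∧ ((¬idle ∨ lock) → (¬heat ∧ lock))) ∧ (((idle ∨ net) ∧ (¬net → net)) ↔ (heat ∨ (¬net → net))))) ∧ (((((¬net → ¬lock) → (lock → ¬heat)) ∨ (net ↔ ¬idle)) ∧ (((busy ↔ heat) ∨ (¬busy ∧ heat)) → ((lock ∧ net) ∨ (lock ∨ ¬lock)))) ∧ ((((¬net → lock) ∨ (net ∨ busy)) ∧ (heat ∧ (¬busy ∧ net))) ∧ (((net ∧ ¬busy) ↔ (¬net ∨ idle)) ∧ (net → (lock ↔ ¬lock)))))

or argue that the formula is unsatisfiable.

Case net = True: the formula simplifies to ((¬((¬lock ∨ (¬idle ∧ idle))) → (busy → (¬idle → (heat ∨ busy)))) → (¬lock ∧ ((¬idle ∨ lock) → (¬heat ∧ lock)))) ∧ ((((lock → ¬heat) ∨ ¬idle) ∧ (((busy ↔ heat) ∨ (¬busy ∧ heat)) → (lock ∨ (lock ∨ ¬lock)))) ∧ ((heat ∧ ¬busy) ∧ ((¬busy ↔ idle) ∧ (lock ↔ ¬lock)))).
  lock = True: the conjunct lock ↔ ¬lock becomes True ↔ ¬True = False.
  lock = False: the conjunct lock ↔ ¬lock becomes False ↔ ¬False = False.
Case net = False: the conjunct net is False.
Both cases fail — unsatisfiable.

UNSATISFIABLE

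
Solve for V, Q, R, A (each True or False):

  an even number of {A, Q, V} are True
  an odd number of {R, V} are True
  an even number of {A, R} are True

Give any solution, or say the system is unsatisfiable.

V = False, Q = True, R = True, A = True

{A, Q, V}: 2 true → even ✓
{R, V}: 1 true → odd ✓
{A, R}: 2 true → even ✓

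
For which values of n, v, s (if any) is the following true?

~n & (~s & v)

n = False, v = True, s = False

  ~n = True
  ~s & v = True
    ~s = True
Both conjuncts True, so the formula holds.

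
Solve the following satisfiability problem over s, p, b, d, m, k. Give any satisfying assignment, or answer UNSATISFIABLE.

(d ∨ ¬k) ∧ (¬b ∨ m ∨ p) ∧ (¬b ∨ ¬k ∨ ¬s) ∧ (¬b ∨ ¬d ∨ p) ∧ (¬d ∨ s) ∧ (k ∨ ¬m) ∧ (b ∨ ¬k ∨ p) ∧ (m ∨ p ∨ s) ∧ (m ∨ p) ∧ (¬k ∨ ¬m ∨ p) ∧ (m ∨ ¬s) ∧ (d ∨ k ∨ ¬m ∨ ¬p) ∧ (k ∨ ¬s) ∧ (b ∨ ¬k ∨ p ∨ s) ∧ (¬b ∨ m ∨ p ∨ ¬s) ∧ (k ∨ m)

s = True, p = True, b = False, d = True, m = True, k = True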